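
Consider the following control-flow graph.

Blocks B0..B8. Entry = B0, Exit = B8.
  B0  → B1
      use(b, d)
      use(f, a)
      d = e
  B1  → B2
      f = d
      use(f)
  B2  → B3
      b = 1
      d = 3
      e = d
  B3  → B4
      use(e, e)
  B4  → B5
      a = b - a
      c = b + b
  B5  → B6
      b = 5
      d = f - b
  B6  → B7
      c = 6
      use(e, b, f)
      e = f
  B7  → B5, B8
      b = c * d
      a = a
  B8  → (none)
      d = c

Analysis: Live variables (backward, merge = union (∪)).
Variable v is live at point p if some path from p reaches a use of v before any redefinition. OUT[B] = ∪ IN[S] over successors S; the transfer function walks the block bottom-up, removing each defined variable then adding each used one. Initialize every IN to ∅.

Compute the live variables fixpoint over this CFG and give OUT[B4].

Answer: {a, e, f}

Working:
Per-block solution:
  B0:  IN={a, b, d, e, f}  OUT={a, d}
  B1:  IN={a, d}  OUT={a, f}
  B2:  IN={a, f}  OUT={a, b, e, f}
  B3:  IN={a, b, e, f}  OUT={a, b, e, f}
  B4:  IN={a, b, e, f}  OUT={a, e, f}
  B5:  IN={a, e, f}  OUT={a, b, d, e, f}
  B6:  IN={a, b, d, e, f}  OUT={a, c, d, e, f}
  B7:  IN={a, c, d, e, f}  OUT={a, c, e, f}
  B8:  IN={c}  OUT={}

Merge at B4: OUT[B4] = IN[B5] = {a, e, f}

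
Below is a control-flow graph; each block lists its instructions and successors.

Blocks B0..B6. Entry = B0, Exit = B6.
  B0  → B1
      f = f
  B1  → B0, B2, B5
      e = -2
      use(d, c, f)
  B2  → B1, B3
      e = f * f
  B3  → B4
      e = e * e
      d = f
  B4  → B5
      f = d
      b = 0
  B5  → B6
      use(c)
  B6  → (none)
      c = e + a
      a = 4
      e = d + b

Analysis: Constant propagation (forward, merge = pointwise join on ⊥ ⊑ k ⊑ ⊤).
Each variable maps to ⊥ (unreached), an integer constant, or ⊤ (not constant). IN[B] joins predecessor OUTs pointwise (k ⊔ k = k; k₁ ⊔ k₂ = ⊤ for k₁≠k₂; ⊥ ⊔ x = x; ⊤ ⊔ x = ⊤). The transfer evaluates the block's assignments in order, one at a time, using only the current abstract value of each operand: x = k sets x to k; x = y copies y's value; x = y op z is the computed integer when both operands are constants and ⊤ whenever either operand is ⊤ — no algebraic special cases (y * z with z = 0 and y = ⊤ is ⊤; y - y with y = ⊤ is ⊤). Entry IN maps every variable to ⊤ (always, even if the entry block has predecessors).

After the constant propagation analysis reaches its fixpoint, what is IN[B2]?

Fixpoint table:
  B0:  IN=(all ⊤)  OUT=(all ⊤)
  B1:  IN=(all ⊤)  OUT={e:-2; rest ⊤}
  B2:  IN={e:-2; rest ⊤}  OUT=(all ⊤)
  B3:  IN=(all ⊤)  OUT=(all ⊤)
  B4:  IN=(all ⊤)  OUT={b:0; rest ⊤}
  B5:  IN=(all ⊤)  OUT=(all ⊤)
  B6:  IN=(all ⊤)  OUT={a:4; rest ⊤}

Merge at B2: IN[B2] = OUT[B1] = {a: ⊤, b: ⊤, c: ⊤, d: ⊤, e: -2, f: ⊤}

Answer: {a: ⊤, b: ⊤, c: ⊤, d: ⊤, e: -2, f: ⊤}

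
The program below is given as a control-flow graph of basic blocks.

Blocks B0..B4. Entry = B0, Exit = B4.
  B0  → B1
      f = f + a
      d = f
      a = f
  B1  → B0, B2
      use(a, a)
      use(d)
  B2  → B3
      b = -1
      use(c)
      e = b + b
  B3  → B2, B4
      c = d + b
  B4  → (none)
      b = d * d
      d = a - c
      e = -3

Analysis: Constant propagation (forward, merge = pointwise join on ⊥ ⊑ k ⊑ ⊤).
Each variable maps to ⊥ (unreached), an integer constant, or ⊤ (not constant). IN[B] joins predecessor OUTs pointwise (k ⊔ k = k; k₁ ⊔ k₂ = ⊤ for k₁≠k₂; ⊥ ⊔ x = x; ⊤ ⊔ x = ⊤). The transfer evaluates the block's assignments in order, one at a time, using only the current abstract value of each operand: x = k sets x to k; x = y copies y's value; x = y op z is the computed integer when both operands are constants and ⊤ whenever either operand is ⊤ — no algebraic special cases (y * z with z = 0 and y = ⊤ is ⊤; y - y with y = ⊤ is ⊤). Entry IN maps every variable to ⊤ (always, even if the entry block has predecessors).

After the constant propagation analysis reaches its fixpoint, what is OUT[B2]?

Converged values:
  B0:   IN=(all ⊤)   OUT=(all ⊤)
  B1:   IN=(all ⊤)   OUT=(all ⊤)
  B2:   IN=(all ⊤)   OUT={b:-1, e:-2; rest ⊤}
  B3:   IN={b:-1, e:-2; rest ⊤}   OUT={b:-1, e:-2; rest ⊤}
  B4:   IN={b:-1, e:-2; rest ⊤}   OUT={e:-3; rest ⊤}

Merge at B2: IN[B2] = OUT[B1] ⊔ OUT[B3] = {a: ⊤, b: ⊤, c: ⊤, d: ⊤, e: ⊤, f: ⊤}
Applying B2's transfer function to that IN value gives OUT[B2] (row B2 above).

Answer: {a: ⊤, b: -1, c: ⊤, d: ⊤, e: -2, f: ⊤}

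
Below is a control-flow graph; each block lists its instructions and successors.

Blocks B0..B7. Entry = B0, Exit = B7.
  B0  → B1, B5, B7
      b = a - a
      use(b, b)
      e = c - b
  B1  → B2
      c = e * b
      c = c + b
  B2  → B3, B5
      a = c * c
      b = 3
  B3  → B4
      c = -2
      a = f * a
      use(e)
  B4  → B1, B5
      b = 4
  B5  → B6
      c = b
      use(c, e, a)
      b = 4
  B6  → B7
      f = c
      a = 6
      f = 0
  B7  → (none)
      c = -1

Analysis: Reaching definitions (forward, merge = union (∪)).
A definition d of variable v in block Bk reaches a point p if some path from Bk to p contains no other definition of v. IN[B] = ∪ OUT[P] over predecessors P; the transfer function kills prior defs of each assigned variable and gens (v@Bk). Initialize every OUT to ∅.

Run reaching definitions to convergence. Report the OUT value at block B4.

Converged values:
  B0:  IN={}  OUT={b@B0, e@B0}
  B1:  IN={a@B3, b@B0, b@B4, c@B3, e@B0}  OUT={a@B3, b@B0, b@B4, c@B1, e@B0}
  B2:  IN={a@B3, b@B0, b@B4, c@B1, e@B0}  OUT={a@B2, b@B2, c@B1, e@B0}
  B3:  IN={a@B2, b@B2, c@B1, e@B0}  OUT={a@B3, b@B2, c@B3, e@B0}
  B4:  IN={a@B3, b@B2, c@B3, e@B0}  OUT={a@B3, b@B4, c@B3, e@B0}
  B5:  IN={a@B2, a@B3, b@B0, b@B2, b@B4, c@B1, c@B3, e@B0}  OUT={a@B2, a@B3, b@B5, c@B5, e@B0}
  B6:  IN={a@B2, a@B3, b@B5, c@B5, e@B0}  OUT={a@B6, b@B5, c@B5, e@B0, f@B6}
  B7:  IN={a@B6, b@B0, b@B5, c@B5, e@B0, f@B6}  OUT={a@B6, b@B0, b@B5, c@B7, e@B0, f@B6}

Merge at B4: IN[B4] = OUT[B3] = {a@B3, b@B2, c@B3, e@B0}
Applying B4's transfer function to that IN value gives OUT[B4] (row B4 above).

Answer: {a@B3, b@B4, c@B3, e@B0}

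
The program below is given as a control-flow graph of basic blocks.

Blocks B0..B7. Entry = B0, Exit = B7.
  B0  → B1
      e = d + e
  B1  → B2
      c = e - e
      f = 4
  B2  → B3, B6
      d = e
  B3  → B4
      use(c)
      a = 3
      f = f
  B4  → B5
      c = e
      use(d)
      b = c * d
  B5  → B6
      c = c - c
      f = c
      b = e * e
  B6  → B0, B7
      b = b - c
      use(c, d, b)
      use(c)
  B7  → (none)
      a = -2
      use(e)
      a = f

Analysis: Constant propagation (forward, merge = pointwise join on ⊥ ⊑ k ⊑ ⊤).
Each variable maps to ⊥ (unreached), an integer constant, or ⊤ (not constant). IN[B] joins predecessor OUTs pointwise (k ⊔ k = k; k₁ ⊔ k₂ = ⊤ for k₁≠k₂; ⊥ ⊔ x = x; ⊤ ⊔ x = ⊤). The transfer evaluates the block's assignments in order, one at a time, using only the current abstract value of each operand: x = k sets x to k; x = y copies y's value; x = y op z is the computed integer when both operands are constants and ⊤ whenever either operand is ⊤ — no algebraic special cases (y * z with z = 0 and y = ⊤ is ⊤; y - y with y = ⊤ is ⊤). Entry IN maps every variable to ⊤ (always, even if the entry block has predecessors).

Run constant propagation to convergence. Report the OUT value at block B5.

Answer: {a: 3, b: ⊤, c: ⊤, d: ⊤, e: ⊤, f: ⊤}

Derivation:
Converged values:
  B0:  IN=(all ⊤)  OUT=(all ⊤)
  B1:  IN=(all ⊤)  OUT={f:4; rest ⊤}
  B2:  IN={f:4; rest ⊤}  OUT={f:4; rest ⊤}
  B3:  IN={f:4; rest ⊤}  OUT={a:3, f:4; rest ⊤}
  B4:  IN={a:3, f:4; rest ⊤}  OUT={a:3, f:4; rest ⊤}
  B5:  IN={a:3, f:4; rest ⊤}  OUT={a:3; rest ⊤}
  B6:  IN=(all ⊤)  OUT=(all ⊤)
  B7:  IN=(all ⊤)  OUT=(all ⊤)

Merge at B5: IN[B5] = OUT[B4] = {a: 3, b: ⊤, c: ⊤, d: ⊤, e: ⊤, f: 4}
Applying B5's transfer function to that IN value gives OUT[B5] (row B5 above).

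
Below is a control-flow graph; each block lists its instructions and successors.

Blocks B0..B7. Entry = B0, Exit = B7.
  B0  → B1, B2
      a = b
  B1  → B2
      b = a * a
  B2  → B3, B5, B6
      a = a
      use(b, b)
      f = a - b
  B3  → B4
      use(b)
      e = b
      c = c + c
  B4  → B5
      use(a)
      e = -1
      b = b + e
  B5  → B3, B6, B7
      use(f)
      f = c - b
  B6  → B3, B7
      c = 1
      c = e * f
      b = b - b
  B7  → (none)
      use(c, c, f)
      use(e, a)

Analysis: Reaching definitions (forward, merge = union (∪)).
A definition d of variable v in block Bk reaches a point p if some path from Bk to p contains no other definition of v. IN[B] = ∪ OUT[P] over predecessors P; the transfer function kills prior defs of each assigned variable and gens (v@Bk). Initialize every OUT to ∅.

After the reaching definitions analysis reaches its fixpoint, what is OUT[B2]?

Answer: {a@B2, b@B1, f@B2}

Working:
Fixpoint table:
  B0:   IN={}   OUT={a@B0}
  B1:   IN={a@B0}   OUT={a@B0, b@B1}
  B2:   IN={a@B0, b@B1}   OUT={a@B2, b@B1, f@B2}
  B3:   IN={a@B2, b@B1, b@B4, b@B6, c@B3, c@B6, e@B4, f@B2, f@B5}   OUT={a@B2, b@B1, b@B4, b@B6, c@B3, e@B3, f@B2, f@B5}
  B4:   IN={a@B2, b@B1, b@B4, b@B6, c@B3, e@B3, f@B2, f@B5}   OUT={a@B2, b@B4, c@B3, e@B4, f@B2, f@B5}
  B5:   IN={a@B2, b@B1, b@B4, c@B3, e@B4, f@B2, f@B5}   OUT={a@B2, b@B1, b@B4, c@B3, e@B4, f@B5}
  B6:   IN={a@B2, b@B1, b@B4, c@B3, e@B4, f@B2, f@B5}   OUT={a@B2, b@B6, c@B6, e@B4, f@B2, f@B5}
  B7:   IN={a@B2, b@B1, b@B4, b@B6, c@B3, c@B6, e@B4, f@B2, f@B5}   OUT={a@B2, b@B1, b@B4, b@B6, c@B3, c@B6, e@B4, f@B2, f@B5}

Merge at B2: IN[B2] = OUT[B0] ⊔ OUT[B1] = {a@B0, b@B1}
Applying B2's transfer function to that IN value gives OUT[B2] (row B2 above).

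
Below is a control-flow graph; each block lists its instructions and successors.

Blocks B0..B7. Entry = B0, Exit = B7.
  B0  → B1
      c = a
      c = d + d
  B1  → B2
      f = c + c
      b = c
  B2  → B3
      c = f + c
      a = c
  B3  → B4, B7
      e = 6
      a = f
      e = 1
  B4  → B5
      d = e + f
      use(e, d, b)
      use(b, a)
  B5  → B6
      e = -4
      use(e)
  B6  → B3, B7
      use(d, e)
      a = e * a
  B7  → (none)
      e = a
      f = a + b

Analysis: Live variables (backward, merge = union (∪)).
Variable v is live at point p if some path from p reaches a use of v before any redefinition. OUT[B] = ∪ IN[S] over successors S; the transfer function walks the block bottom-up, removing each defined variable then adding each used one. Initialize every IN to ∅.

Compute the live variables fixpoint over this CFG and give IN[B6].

Answer: {a, b, d, e, f}

Derivation:
Converged values:
  B0:   IN={a, d}   OUT={c}
  B1:   IN={c}   OUT={b, c, f}
  B2:   IN={b, c, f}   OUT={b, f}
  B3:   IN={b, f}   OUT={a, b, e, f}
  B4:   IN={a, b, e, f}   OUT={a, b, d, f}
  B5:   IN={a, b, d, f}   OUT={a, b, d, e, f}
  B6:   IN={a, b, d, e, f}   OUT={a, b, f}
  B7:   IN={a, b}   OUT={}

Merge at B6: OUT[B6] = IN[B3] ⊔ IN[B7] = {a, b, f}
Applying B6's transfer function to that OUT value gives IN[B6] (row B6 above).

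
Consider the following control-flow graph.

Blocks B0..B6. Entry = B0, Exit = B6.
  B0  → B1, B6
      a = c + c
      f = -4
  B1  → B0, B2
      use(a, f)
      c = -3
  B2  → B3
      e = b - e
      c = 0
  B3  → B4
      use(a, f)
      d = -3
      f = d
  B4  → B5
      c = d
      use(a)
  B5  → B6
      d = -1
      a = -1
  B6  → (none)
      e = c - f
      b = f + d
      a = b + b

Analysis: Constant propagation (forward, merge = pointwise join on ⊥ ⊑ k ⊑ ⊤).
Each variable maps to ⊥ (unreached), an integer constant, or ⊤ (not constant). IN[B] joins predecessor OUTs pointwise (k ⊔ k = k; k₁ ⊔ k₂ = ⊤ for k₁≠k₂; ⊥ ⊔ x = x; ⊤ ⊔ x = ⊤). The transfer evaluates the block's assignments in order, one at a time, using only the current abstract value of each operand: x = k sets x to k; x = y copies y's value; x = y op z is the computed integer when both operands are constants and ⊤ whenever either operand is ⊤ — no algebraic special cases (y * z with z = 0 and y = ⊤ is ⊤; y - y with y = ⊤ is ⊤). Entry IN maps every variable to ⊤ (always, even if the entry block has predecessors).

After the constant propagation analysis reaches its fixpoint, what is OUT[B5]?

Converged values:
  B0:  IN=(all ⊤)  OUT={f:-4; rest ⊤}
  B1:  IN={f:-4; rest ⊤}  OUT={c:-3, f:-4; rest ⊤}
  B2:  IN={c:-3, f:-4; rest ⊤}  OUT={c:0, f:-4; rest ⊤}
  B3:  IN={c:0, f:-4; rest ⊤}  OUT={c:0, d:-3, f:-3; rest ⊤}
  B4:  IN={c:0, d:-3, f:-3; rest ⊤}  OUT={c:-3, d:-3, f:-3; rest ⊤}
  B5:  IN={c:-3, d:-3, f:-3; rest ⊤}  OUT={a:-1, c:-3, d:-1, f:-3; rest ⊤}
  B6:  IN=(all ⊤)  OUT=(all ⊤)

Merge at B5: IN[B5] = OUT[B4] = {a: ⊤, b: ⊤, c: -3, d: -3, e: ⊤, f: -3}
Applying B5's transfer function to that IN value gives OUT[B5] (row B5 above).

Answer: {a: -1, b: ⊤, c: -3, d: -1, e: ⊤, f: -3}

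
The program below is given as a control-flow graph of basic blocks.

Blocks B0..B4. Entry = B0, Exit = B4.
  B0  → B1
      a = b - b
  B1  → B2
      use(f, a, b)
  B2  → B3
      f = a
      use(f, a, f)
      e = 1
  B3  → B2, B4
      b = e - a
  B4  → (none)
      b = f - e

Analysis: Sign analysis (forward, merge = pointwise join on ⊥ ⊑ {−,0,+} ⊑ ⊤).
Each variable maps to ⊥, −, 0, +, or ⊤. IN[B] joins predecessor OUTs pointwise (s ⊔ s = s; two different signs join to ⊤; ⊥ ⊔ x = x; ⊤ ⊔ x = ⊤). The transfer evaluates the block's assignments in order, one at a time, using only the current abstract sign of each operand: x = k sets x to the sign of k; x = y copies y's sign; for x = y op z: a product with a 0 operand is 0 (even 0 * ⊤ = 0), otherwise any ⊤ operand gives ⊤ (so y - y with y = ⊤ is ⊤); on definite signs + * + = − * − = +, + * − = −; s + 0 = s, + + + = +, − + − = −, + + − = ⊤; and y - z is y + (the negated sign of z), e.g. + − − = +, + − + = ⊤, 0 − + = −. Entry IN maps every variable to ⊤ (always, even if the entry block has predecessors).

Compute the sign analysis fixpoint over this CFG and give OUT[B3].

Answer: {a: ⊤, b: ⊤, c: ⊤, d: ⊤, e: +, f: ⊤}

Trace:
Converged values:
  B0:  IN=(all ⊤)  OUT=(all ⊤)
  B1:  IN=(all ⊤)  OUT=(all ⊤)
  B2:  IN=(all ⊤)  OUT={e:+; rest ⊤}
  B3:  IN={e:+; rest ⊤}  OUT={e:+; rest ⊤}
  B4:  IN={e:+; rest ⊤}  OUT={e:+; rest ⊤}

Merge at B3: IN[B3] = OUT[B2] = {a: ⊤, b: ⊤, c: ⊤, d: ⊤, e: +, f: ⊤}
Applying B3's transfer function to that IN value gives OUT[B3] (row B3 above).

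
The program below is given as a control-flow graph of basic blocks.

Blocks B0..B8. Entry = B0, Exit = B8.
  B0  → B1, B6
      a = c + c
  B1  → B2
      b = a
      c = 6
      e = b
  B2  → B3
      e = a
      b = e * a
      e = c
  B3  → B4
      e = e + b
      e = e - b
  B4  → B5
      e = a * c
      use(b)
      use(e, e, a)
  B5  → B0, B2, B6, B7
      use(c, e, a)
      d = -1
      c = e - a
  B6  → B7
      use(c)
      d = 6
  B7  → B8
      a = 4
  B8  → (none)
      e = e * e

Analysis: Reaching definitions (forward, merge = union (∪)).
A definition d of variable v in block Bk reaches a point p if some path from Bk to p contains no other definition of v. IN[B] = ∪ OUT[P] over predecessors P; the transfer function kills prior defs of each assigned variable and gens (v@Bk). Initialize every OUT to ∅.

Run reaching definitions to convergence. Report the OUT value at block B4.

Converged values:
  B0: | IN={a@B0, b@B2, c@B5, d@B5, e@B4} | OUT={a@B0, b@B2, c@B5, d@B5, e@B4}
  B1: | IN={a@B0, b@B2, c@B5, d@B5, e@B4} | OUT={a@B0, b@B1, c@B1, d@B5, e@B1}
  B2: | IN={a@B0, b@B1, b@B2, c@B1, c@B5, d@B5, e@B1, e@B4} | OUT={a@B0, b@B2, c@B1, c@B5, d@B5, e@B2}
  B3: | IN={a@B0, b@B2, c@B1, c@B5, d@B5, e@B2} | OUT={a@B0, b@B2, c@B1, c@B5, d@B5, e@B3}
  B4: | IN={a@B0, b@B2, c@B1, c@B5, d@B5, e@B3} | OUT={a@B0, b@B2, c@B1, c@B5, d@B5, e@B4}
  B5: | IN={a@B0, b@B2, c@B1, c@B5, d@B5, e@B4} | OUT={a@B0, b@B2, c@B5, d@B5, e@B4}
  B6: | IN={a@B0, b@B2, c@B5, d@B5, e@B4} | OUT={a@B0, b@B2, c@B5, d@B6, e@B4}
  B7: | IN={a@B0, b@B2, c@B5, d@B5, d@B6, e@B4} | OUT={a@B7, b@B2, c@B5, d@B5, d@B6, e@B4}
  B8: | IN={a@B7, b@B2, c@B5, d@B5, d@B6, e@B4} | OUT={a@B7, b@B2, c@B5, d@B5, d@B6, e@B8}

Merge at B4: IN[B4] = OUT[B3] = {a@B0, b@B2, c@B1, c@B5, d@B5, e@B3}
Applying B4's transfer function to that IN value gives OUT[B4] (row B4 above).

Answer: {a@B0, b@B2, c@B1, c@B5, d@B5, e@B4}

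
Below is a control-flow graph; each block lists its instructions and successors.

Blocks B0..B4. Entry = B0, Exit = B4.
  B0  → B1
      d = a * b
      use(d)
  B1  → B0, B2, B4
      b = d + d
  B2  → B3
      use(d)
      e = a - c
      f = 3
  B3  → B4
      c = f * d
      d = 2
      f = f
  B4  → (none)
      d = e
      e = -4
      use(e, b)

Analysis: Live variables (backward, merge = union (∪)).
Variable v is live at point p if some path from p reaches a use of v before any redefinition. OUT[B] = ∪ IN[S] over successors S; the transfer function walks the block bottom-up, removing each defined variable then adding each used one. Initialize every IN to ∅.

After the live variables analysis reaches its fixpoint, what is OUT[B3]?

Converged values:
  B0: | IN={a, b, c, e} | OUT={a, c, d, e}
  B1: | IN={a, c, d, e} | OUT={a, b, c, d, e}
  B2: | IN={a, b, c, d} | OUT={b, d, e, f}
  B3: | IN={b, d, e, f} | OUT={b, e}
  B4: | IN={b, e} | OUT={}

Merge at B3: OUT[B3] = IN[B4] = {b, e}

Answer: {b, e}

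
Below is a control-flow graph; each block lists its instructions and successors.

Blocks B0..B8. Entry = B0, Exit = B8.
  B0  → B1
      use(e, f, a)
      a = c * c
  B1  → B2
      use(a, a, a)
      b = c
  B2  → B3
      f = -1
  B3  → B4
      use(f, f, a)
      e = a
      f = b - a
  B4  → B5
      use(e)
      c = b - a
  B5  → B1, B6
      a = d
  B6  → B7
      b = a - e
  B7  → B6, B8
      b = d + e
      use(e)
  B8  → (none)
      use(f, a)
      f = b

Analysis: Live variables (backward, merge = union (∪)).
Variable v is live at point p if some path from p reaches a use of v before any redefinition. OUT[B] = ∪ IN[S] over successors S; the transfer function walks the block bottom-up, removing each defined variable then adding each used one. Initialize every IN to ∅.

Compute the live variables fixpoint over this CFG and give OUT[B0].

Per-block solution:
  B0:   IN={a, c, d, e, f}   OUT={a, c, d}
  B1:   IN={a, c, d}   OUT={a, b, d}
  B2:   IN={a, b, d}   OUT={a, b, d, f}
  B3:   IN={a, b, d, f}   OUT={a, b, d, e, f}
  B4:   IN={a, b, d, e, f}   OUT={c, d, e, f}
  B5:   IN={c, d, e, f}   OUT={a, c, d, e, f}
  B6:   IN={a, d, e, f}   OUT={a, d, e, f}
  B7:   IN={a, d, e, f}   OUT={a, b, d, e, f}
  B8:   IN={a, b, f}   OUT={}

Merge at B0: OUT[B0] = IN[B1] = {a, c, d}

Answer: {a, c, d}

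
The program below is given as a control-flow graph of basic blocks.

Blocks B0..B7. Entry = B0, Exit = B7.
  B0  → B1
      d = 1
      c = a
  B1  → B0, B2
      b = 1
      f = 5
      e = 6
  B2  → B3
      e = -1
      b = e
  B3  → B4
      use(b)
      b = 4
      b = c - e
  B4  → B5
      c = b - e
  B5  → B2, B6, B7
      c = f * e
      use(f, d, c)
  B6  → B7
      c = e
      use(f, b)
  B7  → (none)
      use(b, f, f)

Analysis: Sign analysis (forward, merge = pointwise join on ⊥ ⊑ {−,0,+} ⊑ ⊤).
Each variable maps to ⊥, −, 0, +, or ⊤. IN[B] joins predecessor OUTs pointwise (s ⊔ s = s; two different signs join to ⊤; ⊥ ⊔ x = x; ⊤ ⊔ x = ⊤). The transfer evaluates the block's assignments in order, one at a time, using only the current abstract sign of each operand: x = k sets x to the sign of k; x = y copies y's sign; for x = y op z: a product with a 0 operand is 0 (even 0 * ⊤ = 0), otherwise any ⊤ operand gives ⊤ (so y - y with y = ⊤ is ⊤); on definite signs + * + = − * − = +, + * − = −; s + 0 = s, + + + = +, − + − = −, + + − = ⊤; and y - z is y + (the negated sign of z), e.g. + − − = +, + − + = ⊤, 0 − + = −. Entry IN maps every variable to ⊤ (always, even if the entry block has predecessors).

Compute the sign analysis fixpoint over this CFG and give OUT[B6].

Fixpoint table:
  B0:   IN=(all ⊤)   OUT={d:+; rest ⊤}
  B1:   IN={d:+; rest ⊤}   OUT={b:+, d:+, e:+, f:+; rest ⊤}
  B2:   IN={d:+, f:+; rest ⊤}   OUT={b:-, d:+, e:-, f:+; rest ⊤}
  B3:   IN={b:-, d:+, e:-, f:+; rest ⊤}   OUT={d:+, e:-, f:+; rest ⊤}
  B4:   IN={d:+, e:-, f:+; rest ⊤}   OUT={d:+, e:-, f:+; rest ⊤}
  B5:   IN={d:+, e:-, f:+; rest ⊤}   OUT={c:-, d:+, e:-, f:+; rest ⊤}
  B6:   IN={c:-, d:+, e:-, f:+; rest ⊤}   OUT={c:-, d:+, e:-, f:+; rest ⊤}
  B7:   IN={c:-, d:+, e:-, f:+; rest ⊤}   OUT={c:-, d:+, e:-, f:+; rest ⊤}

Merge at B6: IN[B6] = OUT[B5] = {a: ⊤, b: ⊤, c: -, d: +, e: -, f: +}
Applying B6's transfer function to that IN value gives OUT[B6] (row B6 above).

Answer: {a: ⊤, b: ⊤, c: -, d: +, e: -, f: +}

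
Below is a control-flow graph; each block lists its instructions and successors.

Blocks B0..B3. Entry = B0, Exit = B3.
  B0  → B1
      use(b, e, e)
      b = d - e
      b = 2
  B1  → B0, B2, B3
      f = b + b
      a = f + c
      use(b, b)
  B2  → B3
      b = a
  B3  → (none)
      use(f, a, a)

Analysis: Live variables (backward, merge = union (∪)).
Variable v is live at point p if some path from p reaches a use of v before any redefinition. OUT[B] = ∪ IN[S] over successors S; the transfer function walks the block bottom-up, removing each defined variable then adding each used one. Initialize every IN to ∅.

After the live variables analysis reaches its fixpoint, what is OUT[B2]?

Answer: {a, f}

Working:
Converged values:
  B0:   IN={b, c, d, e}   OUT={b, c, d, e}
  B1:   IN={b, c, d, e}   OUT={a, b, c, d, e, f}
  B2:   IN={a, f}   OUT={a, f}
  B3:   IN={a, f}   OUT={}

Merge at B2: OUT[B2] = IN[B3] = {a, f}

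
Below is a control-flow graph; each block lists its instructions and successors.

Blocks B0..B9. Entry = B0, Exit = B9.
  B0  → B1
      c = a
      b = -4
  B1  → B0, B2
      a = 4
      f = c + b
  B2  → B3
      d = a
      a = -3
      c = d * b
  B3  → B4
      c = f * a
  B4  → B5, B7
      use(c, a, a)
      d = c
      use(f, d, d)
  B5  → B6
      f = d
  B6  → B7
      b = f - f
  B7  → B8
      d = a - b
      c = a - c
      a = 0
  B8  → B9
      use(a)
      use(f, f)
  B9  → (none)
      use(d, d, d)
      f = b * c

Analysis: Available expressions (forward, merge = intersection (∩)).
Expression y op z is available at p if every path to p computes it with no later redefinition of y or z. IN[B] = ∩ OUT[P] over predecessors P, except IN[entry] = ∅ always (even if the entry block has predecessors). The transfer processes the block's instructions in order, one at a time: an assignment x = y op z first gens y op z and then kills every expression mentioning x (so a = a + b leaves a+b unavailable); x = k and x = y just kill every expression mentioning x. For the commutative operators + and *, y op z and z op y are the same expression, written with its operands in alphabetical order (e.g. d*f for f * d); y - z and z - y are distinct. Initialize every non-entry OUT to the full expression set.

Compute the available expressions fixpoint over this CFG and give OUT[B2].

Converged values:
  B0:   IN={}   OUT={}
  B1:   IN={}   OUT={b+c}
  B2:   IN={b+c}   OUT={b*d}
  B3:   IN={b*d}   OUT={a*f, b*d}
  B4:   IN={a*f, b*d}   OUT={a*f}
  B5:   IN={a*f}   OUT={}
  B6:   IN={}   OUT={f-f}
  B7:   IN={}   OUT={}
  B8:   IN={}   OUT={}
  B9:   IN={}   OUT={b*c}

Merge at B2: IN[B2] = OUT[B1] = {b+c}
Applying B2's transfer function to that IN value gives OUT[B2] (row B2 above).

Answer: {b*d}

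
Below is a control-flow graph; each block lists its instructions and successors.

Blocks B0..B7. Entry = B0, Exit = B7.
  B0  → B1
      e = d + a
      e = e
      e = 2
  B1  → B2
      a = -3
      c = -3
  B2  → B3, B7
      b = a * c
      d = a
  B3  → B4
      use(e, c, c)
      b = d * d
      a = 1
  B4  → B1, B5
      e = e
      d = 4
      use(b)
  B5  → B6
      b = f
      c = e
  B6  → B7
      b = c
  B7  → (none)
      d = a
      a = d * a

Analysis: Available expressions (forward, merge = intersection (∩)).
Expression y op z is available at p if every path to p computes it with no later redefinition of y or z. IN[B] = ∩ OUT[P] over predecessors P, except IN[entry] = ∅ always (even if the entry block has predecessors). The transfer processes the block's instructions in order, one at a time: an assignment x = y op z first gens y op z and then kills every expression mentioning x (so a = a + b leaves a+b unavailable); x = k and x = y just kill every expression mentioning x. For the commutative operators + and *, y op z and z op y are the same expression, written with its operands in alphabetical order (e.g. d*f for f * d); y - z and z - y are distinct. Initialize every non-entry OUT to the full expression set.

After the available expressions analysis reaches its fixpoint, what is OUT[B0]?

Converged values:
  B0:   IN={}   OUT={a+d}
  B1:   IN={}   OUT={}
  B2:   IN={}   OUT={a*c}
  B3:   IN={a*c}   OUT={d*d}
  B4:   IN={d*d}   OUT={}
  B5:   IN={}   OUT={}
  B6:   IN={}   OUT={}
  B7:   IN={}   OUT={}

B0 is the boundary node: IN[B0] = {}
Applying B0's transfer function to that IN value gives OUT[B0] (row B0 above).

Answer: {a+d}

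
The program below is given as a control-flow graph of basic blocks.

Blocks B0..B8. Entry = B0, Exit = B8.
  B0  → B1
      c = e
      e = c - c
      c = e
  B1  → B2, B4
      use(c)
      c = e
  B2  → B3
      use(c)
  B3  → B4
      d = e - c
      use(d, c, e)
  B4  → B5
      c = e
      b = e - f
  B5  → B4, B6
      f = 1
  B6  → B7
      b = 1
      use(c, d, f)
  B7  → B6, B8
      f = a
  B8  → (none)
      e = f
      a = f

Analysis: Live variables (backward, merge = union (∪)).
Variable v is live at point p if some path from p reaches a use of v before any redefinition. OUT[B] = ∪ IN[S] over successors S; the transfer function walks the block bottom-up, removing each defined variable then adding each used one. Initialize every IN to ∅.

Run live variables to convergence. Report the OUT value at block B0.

Answer: {a, c, d, e, f}

Working:
Fixpoint table:
  B0:  IN={a, d, e, f}  OUT={a, c, d, e, f}
  B1:  IN={a, c, d, e, f}  OUT={a, c, d, e, f}
  B2:  IN={a, c, e, f}  OUT={a, c, e, f}
  B3:  IN={a, c, e, f}  OUT={a, d, e, f}
  B4:  IN={a, d, e, f}  OUT={a, c, d, e}
  B5:  IN={a, c, d, e}  OUT={a, c, d, e, f}
  B6:  IN={a, c, d, f}  OUT={a, c, d}
  B7:  IN={a, c, d}  OUT={a, c, d, f}
  B8:  IN={f}  OUT={}

Merge at B0: OUT[B0] = IN[B1] = {a, c, d, e, f}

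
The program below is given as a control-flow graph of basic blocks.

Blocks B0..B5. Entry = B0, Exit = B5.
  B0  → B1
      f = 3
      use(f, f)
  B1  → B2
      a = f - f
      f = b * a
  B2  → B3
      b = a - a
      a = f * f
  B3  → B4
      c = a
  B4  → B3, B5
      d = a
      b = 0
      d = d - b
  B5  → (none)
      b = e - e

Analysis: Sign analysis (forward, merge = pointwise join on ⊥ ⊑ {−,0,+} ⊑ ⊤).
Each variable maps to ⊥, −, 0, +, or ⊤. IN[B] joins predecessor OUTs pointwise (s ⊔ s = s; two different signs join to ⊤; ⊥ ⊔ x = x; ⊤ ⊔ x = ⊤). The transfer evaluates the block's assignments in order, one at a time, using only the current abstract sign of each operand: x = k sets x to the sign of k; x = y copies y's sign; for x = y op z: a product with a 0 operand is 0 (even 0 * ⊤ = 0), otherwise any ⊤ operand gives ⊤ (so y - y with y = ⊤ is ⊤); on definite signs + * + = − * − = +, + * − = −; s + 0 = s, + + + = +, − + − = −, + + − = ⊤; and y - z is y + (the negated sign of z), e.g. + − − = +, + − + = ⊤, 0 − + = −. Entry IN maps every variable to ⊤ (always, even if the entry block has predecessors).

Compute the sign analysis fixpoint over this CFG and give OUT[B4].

Per-block solution:
  B0: | IN=(all ⊤) | OUT={f:+; rest ⊤}
  B1: | IN={f:+; rest ⊤} | OUT=(all ⊤)
  B2: | IN=(all ⊤) | OUT=(all ⊤)
  B3: | IN=(all ⊤) | OUT=(all ⊤)
  B4: | IN=(all ⊤) | OUT={b:0; rest ⊤}
  B5: | IN={b:0; rest ⊤} | OUT=(all ⊤)

Merge at B4: IN[B4] = OUT[B3] = {a: ⊤, b: ⊤, c: ⊤, d: ⊤, e: ⊤, f: ⊤}
Applying B4's transfer function to that IN value gives OUT[B4] (row B4 above).

Answer: {a: ⊤, b: 0, c: ⊤, d: ⊤, e: ⊤, f: ⊤}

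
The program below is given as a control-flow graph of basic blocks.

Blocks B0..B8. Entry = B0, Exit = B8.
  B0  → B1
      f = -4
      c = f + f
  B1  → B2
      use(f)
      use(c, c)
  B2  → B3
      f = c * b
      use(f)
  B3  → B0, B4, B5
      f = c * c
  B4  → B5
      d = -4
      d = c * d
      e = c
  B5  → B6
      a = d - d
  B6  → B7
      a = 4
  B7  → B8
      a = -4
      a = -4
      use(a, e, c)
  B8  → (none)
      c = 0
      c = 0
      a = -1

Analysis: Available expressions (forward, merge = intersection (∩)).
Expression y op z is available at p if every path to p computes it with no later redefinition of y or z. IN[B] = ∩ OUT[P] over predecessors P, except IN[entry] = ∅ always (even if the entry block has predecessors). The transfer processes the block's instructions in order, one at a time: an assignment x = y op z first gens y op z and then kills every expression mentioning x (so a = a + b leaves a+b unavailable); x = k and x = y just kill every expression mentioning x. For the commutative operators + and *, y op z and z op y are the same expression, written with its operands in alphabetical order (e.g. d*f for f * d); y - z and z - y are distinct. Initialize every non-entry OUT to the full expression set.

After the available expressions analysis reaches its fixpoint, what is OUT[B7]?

Answer: {b*c, c*c, d-d}

Trace:
Per-block solution:
  B0:  IN={}  OUT={f+f}
  B1:  IN={f+f}  OUT={f+f}
  B2:  IN={f+f}  OUT={b*c}
  B3:  IN={b*c}  OUT={b*c, c*c}
  B4:  IN={b*c, c*c}  OUT={b*c, c*c}
  B5:  IN={b*c, c*c}  OUT={b*c, c*c, d-d}
  B6:  IN={b*c, c*c, d-d}  OUT={b*c, c*c, d-d}
  B7:  IN={b*c, c*c, d-d}  OUT={b*c, c*c, d-d}
  B8:  IN={b*c, c*c, d-d}  OUT={d-d}

Merge at B7: IN[B7] = OUT[B6] = {b*c, c*c, d-d}
Applying B7's transfer function to that IN value gives OUT[B7] (row B7 above).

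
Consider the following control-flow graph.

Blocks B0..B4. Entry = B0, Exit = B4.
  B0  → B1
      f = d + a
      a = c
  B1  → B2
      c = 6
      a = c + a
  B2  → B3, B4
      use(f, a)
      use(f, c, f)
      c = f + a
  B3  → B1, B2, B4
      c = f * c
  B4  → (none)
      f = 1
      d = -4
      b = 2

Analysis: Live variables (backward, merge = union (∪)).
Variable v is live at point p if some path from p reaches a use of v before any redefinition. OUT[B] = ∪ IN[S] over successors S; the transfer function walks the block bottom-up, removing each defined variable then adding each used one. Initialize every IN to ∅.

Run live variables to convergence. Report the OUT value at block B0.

Answer: {a, f}

Working:
Per-block solution:
  B0:  IN={a, c, d}  OUT={a, f}
  B1:  IN={a, f}  OUT={a, c, f}
  B2:  IN={a, c, f}  OUT={a, c, f}
  B3:  IN={a, c, f}  OUT={a, c, f}
  B4:  IN={}  OUT={}

Merge at B0: OUT[B0] = IN[B1] = {a, f}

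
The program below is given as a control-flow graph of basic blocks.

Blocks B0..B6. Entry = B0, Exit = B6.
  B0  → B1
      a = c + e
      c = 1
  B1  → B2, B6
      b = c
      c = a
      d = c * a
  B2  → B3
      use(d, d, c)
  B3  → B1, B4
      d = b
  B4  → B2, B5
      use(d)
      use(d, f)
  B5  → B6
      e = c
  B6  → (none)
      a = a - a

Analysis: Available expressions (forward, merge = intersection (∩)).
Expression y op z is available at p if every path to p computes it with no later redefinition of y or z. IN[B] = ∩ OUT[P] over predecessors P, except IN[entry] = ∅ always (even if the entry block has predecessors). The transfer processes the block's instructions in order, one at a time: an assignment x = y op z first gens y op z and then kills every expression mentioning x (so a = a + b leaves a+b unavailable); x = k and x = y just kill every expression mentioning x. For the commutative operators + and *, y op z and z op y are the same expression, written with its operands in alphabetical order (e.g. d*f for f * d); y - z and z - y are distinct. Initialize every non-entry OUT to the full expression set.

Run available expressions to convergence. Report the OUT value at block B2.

Fixpoint table:
  B0: | IN={} | OUT={}
  B1: | IN={} | OUT={a*c}
  B2: | IN={a*c} | OUT={a*c}
  B3: | IN={a*c} | OUT={a*c}
  B4: | IN={a*c} | OUT={a*c}
  B5: | IN={a*c} | OUT={a*c}
  B6: | IN={a*c} | OUT={}

Merge at B2: IN[B2] = OUT[B1] ∩ OUT[B4] = {a*c}
Applying B2's transfer function to that IN value gives OUT[B2] (row B2 above).

Answer: {a*c}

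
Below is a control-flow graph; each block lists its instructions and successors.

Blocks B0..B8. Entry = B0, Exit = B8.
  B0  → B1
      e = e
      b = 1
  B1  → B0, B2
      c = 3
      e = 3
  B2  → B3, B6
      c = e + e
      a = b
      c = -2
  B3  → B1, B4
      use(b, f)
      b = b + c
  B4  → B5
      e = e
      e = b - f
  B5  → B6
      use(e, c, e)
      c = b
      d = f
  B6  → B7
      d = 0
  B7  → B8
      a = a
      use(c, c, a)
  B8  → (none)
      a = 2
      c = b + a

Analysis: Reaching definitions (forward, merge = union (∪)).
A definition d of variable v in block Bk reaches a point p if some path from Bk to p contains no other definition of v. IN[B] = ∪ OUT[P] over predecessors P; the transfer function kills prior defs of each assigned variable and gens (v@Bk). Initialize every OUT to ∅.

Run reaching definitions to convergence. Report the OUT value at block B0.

Fixpoint table:
  B0:  IN={a@B2, b@B0, b@B3, c@B1, e@B1}  OUT={a@B2, b@B0, c@B1, e@B0}
  B1:  IN={a@B2, b@B0, b@B3, c@B1, c@B2, e@B0, e@B1}  OUT={a@B2, b@B0, b@B3, c@B1, e@B1}
  B2:  IN={a@B2, b@B0, b@B3, c@B1, e@B1}  OUT={a@B2, b@B0, b@B3, c@B2, e@B1}
  B3:  IN={a@B2, b@B0, b@B3, c@B2, e@B1}  OUT={a@B2, b@B3, c@B2, e@B1}
  B4:  IN={a@B2, b@B3, c@B2, e@B1}  OUT={a@B2, b@B3, c@B2, e@B4}
  B5:  IN={a@B2, b@B3, c@B2, e@B4}  OUT={a@B2, b@B3, c@B5, d@B5, e@B4}
  B6:  IN={a@B2, b@B0, b@B3, c@B2, c@B5, d@B5, e@B1, e@B4}  OUT={a@B2, b@B0, b@B3, c@B2, c@B5, d@B6, e@B1, e@B4}
  B7:  IN={a@B2, b@B0, b@B3, c@B2, c@B5, d@B6, e@B1, e@B4}  OUT={a@B7, b@B0, b@B3, c@B2, c@B5, d@B6, e@B1, e@B4}
  B8:  IN={a@B7, b@B0, b@B3, c@B2, c@B5, d@B6, e@B1, e@B4}  OUT={a@B8, b@B0, b@B3, c@B8, d@B6, e@B1, e@B4}

Merge at B0 (entry node, so the boundary value {} is joined with the incoming edge(s)): IN[B0] = {} ⊔ OUT[B1] = {a@B2, b@B0, b@B3, c@B1, e@B1}
Applying B0's transfer function to that IN value gives OUT[B0] (row B0 above).

Answer: {a@B2, b@B0, c@B1, e@B0}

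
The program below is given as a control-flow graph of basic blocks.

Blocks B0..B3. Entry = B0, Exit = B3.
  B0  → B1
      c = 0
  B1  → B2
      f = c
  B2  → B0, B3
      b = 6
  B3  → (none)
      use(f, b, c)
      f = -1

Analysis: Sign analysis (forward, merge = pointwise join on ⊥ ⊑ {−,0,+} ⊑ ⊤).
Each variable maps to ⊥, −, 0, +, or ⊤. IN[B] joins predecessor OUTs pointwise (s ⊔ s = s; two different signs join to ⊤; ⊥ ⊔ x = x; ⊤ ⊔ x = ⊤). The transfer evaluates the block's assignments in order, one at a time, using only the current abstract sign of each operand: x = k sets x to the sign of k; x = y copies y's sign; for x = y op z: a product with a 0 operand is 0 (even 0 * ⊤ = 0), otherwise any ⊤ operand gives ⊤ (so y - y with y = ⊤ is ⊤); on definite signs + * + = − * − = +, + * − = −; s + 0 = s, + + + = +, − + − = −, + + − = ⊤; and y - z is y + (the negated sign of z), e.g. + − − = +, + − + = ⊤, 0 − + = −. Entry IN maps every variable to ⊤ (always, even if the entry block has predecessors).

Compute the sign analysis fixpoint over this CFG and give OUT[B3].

Answer: {a: ⊤, b: +, c: 0, d: ⊤, e: ⊤, f: -}

Derivation:
Converged values:
  B0: | IN=(all ⊤) | OUT={c:0; rest ⊤}
  B1: | IN={c:0; rest ⊤} | OUT={c:0, f:0; rest ⊤}
  B2: | IN={c:0, f:0; rest ⊤} | OUT={b:+, c:0, f:0; rest ⊤}
  B3: | IN={b:+, c:0, f:0; rest ⊤} | OUT={b:+, c:0, f:-; rest ⊤}

Merge at B3: IN[B3] = OUT[B2] = {a: ⊤, b: +, c: 0, d: ⊤, e: ⊤, f: 0}
Applying B3's transfer function to that IN value gives OUT[B3] (row B3 above).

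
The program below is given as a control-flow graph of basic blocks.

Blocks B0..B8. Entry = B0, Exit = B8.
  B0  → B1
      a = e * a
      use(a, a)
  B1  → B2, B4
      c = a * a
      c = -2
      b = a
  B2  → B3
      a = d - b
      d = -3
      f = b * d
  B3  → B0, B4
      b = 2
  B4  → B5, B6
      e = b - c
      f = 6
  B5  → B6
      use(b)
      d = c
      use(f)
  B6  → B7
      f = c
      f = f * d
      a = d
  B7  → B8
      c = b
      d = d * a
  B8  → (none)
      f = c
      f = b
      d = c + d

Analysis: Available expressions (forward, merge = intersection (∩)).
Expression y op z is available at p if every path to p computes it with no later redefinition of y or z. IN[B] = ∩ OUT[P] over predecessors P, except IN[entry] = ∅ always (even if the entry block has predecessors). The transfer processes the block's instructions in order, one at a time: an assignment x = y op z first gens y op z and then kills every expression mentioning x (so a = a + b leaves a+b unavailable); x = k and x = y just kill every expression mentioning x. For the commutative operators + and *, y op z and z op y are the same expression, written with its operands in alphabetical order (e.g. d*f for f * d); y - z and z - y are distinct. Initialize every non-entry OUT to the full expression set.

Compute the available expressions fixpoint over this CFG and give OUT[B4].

Answer: {b-c}

Derivation:
Fixpoint table:
  B0: | IN={} | OUT={}
  B1: | IN={} | OUT={a*a}
  B2: | IN={a*a} | OUT={b*d}
  B3: | IN={b*d} | OUT={}
  B4: | IN={} | OUT={b-c}
  B5: | IN={b-c} | OUT={b-c}
  B6: | IN={b-c} | OUT={b-c}
  B7: | IN={b-c} | OUT={}
  B8: | IN={} | OUT={}

Merge at B4: IN[B4] = OUT[B1] ∩ OUT[B3] = {}
Applying B4's transfer function to that IN value gives OUT[B4] (row B4 above).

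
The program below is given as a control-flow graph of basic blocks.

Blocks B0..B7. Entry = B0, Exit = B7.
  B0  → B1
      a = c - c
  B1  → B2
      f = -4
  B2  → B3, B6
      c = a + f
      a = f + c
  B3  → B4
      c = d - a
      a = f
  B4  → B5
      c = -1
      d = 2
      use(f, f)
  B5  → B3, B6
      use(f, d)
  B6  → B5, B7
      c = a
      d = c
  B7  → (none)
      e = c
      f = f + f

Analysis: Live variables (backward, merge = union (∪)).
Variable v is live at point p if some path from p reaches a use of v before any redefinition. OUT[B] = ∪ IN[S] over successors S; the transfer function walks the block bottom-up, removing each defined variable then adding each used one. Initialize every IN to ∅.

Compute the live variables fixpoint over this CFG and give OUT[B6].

Answer: {a, c, d, f}

Derivation:
Per-block solution:
  B0:   IN={c, d}   OUT={a, d}
  B1:   IN={a, d}   OUT={a, d, f}
  B2:   IN={a, d, f}   OUT={a, d, f}
  B3:   IN={a, d, f}   OUT={a, f}
  B4:   IN={a, f}   OUT={a, d, f}
  B5:   IN={a, d, f}   OUT={a, d, f}
  B6:   IN={a, f}   OUT={a, c, d, f}
  B7:   IN={c, f}   OUT={}

Merge at B6: OUT[B6] = IN[B5] ⊔ IN[B7] = {a, c, d, f}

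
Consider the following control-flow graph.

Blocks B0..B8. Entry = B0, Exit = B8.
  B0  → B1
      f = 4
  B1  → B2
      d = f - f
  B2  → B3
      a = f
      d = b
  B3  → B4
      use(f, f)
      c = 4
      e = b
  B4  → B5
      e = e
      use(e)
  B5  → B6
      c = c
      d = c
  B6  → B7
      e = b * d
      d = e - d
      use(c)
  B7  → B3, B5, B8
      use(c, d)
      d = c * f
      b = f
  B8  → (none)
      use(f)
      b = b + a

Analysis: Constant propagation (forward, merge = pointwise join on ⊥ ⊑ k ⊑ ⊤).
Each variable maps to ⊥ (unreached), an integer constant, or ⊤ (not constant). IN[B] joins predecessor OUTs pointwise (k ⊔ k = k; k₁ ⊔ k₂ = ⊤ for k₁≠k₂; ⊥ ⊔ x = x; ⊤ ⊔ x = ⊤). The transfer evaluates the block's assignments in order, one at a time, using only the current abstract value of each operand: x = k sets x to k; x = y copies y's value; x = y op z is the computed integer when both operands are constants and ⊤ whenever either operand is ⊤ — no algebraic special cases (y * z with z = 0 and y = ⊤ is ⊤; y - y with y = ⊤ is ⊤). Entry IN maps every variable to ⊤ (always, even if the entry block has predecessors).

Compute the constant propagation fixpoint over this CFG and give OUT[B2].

Answer: {a: 4, b: ⊤, c: ⊤, d: ⊤, e: ⊤, f: 4}

Derivation:
Fixpoint table:
  B0:   IN=(all ⊤)   OUT={f:4; rest ⊤}
  B1:   IN={f:4; rest ⊤}   OUT={d:0, f:4; rest ⊤}
  B2:   IN={d:0, f:4; rest ⊤}   OUT={a:4, f:4; rest ⊤}
  B3:   IN={a:4, f:4; rest ⊤}   OUT={a:4, c:4, f:4; rest ⊤}
  B4:   IN={a:4, c:4, f:4; rest ⊤}   OUT={a:4, c:4, f:4; rest ⊤}
  B5:   IN={a:4, c:4, f:4; rest ⊤}   OUT={a:4, c:4, d:4, f:4; rest ⊤}
  B6:   IN={a:4, c:4, d:4, f:4; rest ⊤}   OUT={a:4, c:4, f:4; rest ⊤}
  B7:   IN={a:4, c:4, f:4; rest ⊤}   OUT={a:4, b:4, c:4, d:16, f:4; rest ⊤}
  B8:   IN={a:4, b:4, c:4, d:16, f:4; rest ⊤}   OUT={a:4, b:8, c:4, d:16, f:4; rest ⊤}

Merge at B2: IN[B2] = OUT[B1] = {a: ⊤, b: ⊤, c: ⊤, d: 0, e: ⊤, f: 4}
Applying B2's transfer function to that IN value gives OUT[B2] (row B2 above).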